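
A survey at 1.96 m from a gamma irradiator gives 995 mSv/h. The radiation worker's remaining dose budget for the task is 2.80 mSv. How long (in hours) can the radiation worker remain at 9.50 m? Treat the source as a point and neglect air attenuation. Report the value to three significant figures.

By the inverse-square law, rate at 9.50 m:
(1.96/9.50)² = 0.04257, so 995 × 0.04257 = 42.36 mSv/h.
Stay time = 2.80 mSv ÷ 42.36 mSv/h = 0.06610 h.

0.0661 h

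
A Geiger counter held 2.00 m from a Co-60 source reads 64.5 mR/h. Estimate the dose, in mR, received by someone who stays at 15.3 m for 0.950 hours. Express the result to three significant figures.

1.05 mR

By the inverse-square law, rate at 15.3 m:
64.5 × (2.00/15.3)² = 64.5 × 0.01709 = 1.102 mR/h.
Dose = rate × time = 1.102 mR/h × 0.9500 h = 1.047 mR.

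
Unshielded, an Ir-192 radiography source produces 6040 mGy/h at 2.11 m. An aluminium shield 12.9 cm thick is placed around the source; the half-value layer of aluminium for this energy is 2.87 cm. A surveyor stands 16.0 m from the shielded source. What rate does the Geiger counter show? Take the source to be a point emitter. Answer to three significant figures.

4.66 mGy/h

Distance alone: 6040 × (2.11/16.0)² = 6040 × 0.01739 = 105.0 mGy/h.
Shield: 12.9/2.87 = 4.495 half-value layers → attenuation 2^(−4.495) = 0.04435.
Combined: 105.0 × 0.04435 = 4.657 mGy/h.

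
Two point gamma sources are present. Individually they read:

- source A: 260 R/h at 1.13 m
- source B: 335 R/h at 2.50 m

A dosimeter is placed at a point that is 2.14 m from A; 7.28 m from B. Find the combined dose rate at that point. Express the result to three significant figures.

112 R/h

By superposition, sum each source's inverse-square contribution:
A: 260 × (1.13/2.14)² = 72.49 R/h
B: 335 × (2.50/7.28)² = 39.51 R/h
Total = 72.49 + 39.51 = 112.0 R/h.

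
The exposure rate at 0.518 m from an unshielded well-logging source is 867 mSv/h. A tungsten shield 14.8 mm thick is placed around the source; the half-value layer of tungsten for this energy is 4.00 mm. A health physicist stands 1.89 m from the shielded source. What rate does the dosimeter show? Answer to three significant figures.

Distance alone: 867 × (0.518/1.89)² = 867 × 0.07512 = 65.13 mSv/h.
Shield: 14.8/4.00 = 3.700 half-value layers → attenuation 2^(−3.700) = 0.07695.
Combined: 65.13 × 0.07695 = 5.012 mSv/h.

5.01 mSv/h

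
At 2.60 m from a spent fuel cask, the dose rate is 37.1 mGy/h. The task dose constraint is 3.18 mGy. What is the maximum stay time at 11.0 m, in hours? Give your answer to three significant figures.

Since intensity falls as 1/r², rate at 11.0 m:
37.1 × (2.60/11.0)² = 37.1 × 0.05587 = 2.073 mGy/h.
Stay time = 3.18 mGy ÷ 2.073 mGy/h = 1.534 h.

1.53 h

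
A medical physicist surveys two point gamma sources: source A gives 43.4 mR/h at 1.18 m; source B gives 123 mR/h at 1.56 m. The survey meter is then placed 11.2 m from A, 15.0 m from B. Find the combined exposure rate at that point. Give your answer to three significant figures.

1.81 mR/h

Each source contributes Iᵢ·(dᵢ/rᵢ)²; contributions add.
A: 43.4 × (1.18/11.2)² = 0.4817 mR/h
B: 123 × (1.56/15.0)² = 1.330 mR/h
Total = 0.4817 + 1.330 = 1.812 mR/h.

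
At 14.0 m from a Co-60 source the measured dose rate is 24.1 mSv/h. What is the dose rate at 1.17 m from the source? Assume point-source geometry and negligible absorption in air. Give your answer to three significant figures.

Applying the 1/r² law, scaling from 14.0 m to 1.17 m:
(14.0/1.17)² = 143.2, so 24.1 × 143.2 = 3451 mSv/h.

3450 mSv/h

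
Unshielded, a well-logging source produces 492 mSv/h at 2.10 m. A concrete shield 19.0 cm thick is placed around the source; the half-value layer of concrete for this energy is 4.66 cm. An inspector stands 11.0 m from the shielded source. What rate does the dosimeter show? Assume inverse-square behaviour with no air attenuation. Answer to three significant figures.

Distance alone: 492 × (2.10/11.0)² = 492 × 0.03645 = 17.93 mSv/h.
Shield: 19.0/4.66 = 4.077 half-value layers → attenuation 2^(−4.077) = 0.05925.
Combined: 17.93 × 0.05925 = 1.062 mSv/h.

1.06 mSv/h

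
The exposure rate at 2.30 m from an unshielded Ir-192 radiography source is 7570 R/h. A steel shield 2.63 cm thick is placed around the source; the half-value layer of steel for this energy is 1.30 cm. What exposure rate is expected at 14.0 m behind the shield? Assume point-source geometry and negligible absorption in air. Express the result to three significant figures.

Distance alone: 7570 × (2.30/14.0)² = 7570 × 0.02699 = 204.3 R/h.
Shield: 2.63/1.30 = 2.023 half-value layers → attenuation 2^(−2.023) = 0.2460.
Combined: 204.3 × 0.2460 = 50.26 R/h.

50.3 R/h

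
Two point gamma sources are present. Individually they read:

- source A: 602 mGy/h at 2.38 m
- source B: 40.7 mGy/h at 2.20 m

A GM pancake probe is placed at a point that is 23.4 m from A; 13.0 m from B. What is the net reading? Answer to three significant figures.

7.39 mGy/h

By superposition, sum each source's inverse-square contribution:
A: 602 × (2.38/23.4)² = 6.228 mGy/h
B: 40.7 × (2.20/13.0)² = 1.166 mGy/h
Total = 6.228 + 1.166 = 7.394 mGy/h.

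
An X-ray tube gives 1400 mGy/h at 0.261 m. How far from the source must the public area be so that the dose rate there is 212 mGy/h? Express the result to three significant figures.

0.671 m

Intensity scales as (d₁/d₂)², so d₂ = d₁·√(I₁/I₂).
I₁/I₂ = 1400/212 = 6.604, so d₂ = 0.261 × √6.604 = 0.6707 m.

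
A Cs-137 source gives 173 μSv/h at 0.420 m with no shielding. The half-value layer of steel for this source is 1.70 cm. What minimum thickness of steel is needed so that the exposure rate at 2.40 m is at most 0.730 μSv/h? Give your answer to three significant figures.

At 2.40 m, distance alone gives 173 × (0.420/2.40)² = 173 × 0.03062 = 5.297 μSv/h.
Further attenuation needed: 5.297/0.730 = 7.256.
n = log₂(7.256) = 2.859 half-value layers.
Thickness = 2.859 × 1.70 cm = 4.860 cm.

4.86 cm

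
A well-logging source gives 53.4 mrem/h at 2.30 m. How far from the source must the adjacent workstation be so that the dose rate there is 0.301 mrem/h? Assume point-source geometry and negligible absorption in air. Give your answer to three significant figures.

30.6 m

Intensity scales as (d₁/d₂)², so d₂ = d₁·√(I₁/I₂).
I₁/I₂ = 53.4/0.301 = 177.4, so d₂ = 2.30 × √177.4 = 30.63 m.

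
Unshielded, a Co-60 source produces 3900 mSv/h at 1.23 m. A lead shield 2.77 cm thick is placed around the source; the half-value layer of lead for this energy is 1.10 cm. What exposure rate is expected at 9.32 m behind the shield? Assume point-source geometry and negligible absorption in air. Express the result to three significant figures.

Distance alone: (1.23/9.32)² = 0.01742, so 3900 × 0.01742 = 67.94 mSv/h.
Shield: 2.77/1.10 = 2.518 half-value layers → attenuation 2^(−2.518) = 0.1746.
Combined: 67.94 × 0.1746 = 11.86 mSv/h.

11.9 mSv/h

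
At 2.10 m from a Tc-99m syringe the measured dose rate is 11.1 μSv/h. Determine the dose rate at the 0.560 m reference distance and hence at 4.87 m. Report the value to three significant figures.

Intensity scales as (d₁/d₂)², so
At 0.560 m: 11.1 × (2.10/0.560)² = 11.1 × 14.06 = 156.1 μSv/h
At 4.87 m: (0.560/4.87)² = 0.01322, so 156.1 × 0.01322 = 2.064 μSv/h.

156 μSv/h; 2.06 μSv/h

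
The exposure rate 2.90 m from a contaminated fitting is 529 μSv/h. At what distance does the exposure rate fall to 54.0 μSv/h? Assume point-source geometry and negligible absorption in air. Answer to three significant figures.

9.08 m

Intensity scales as (d₁/d₂)², so d₂ = d₁·√(I₁/I₂).
I₁/I₂ = 529/54.0 = 9.796, so d₂ = 2.90 × √9.796 = 9.077 m.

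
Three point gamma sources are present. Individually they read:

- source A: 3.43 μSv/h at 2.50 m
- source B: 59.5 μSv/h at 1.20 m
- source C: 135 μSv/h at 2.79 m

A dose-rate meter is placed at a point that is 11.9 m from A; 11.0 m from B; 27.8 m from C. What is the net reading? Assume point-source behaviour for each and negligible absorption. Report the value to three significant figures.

Each source contributes Iᵢ·(dᵢ/rᵢ)²; contributions add.
A: 3.43 × (2.50/11.9)² = 0.1514 μSv/h
B: 59.5 × (1.20/11.0)² = 0.7081 μSv/h
C: 135 × (2.79/27.8)² = 1.360 μSv/h
Total = 0.1514 + 0.7081 + 1.360 = 2.220 μSv/h.

2.22 μSv/h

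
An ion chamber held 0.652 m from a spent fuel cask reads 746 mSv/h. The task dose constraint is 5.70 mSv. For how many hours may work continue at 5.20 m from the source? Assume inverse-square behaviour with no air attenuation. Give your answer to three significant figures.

0.486 h

Since intensity falls as 1/r², rate at 5.20 m:
(0.652/5.20)² = 0.01572, so 746 × 0.01572 = 11.73 mSv/h.
Stay time = 5.70 mSv ÷ 11.73 mSv/h = 0.4859 h.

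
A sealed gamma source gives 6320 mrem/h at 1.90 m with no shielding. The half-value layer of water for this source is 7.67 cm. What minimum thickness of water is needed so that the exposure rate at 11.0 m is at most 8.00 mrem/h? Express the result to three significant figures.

At 11.0 m, distance alone gives 6320 × (1.90/11.0)² = 6320 × 0.02983 = 188.5 mrem/h.
Further attenuation needed: 188.5/8.00 = 23.56.
n = log₂(23.56) = 4.558 half-value layers.
Thickness = 4.558 × 7.67 cm = 34.96 cm.

35.0 cm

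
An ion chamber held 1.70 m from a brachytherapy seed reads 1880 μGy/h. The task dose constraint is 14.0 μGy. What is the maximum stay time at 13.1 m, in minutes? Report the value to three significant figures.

Intensity scales as (d₁/d₂)², so rate at 13.1 m:
(1.70/13.1)² = 0.01684, so 1880 × 0.01684 = 31.66 μGy/h.
Stay time = 14.0 μGy ÷ 31.66 μGy/h = 0.4422 h = 26.53 min.

26.5 min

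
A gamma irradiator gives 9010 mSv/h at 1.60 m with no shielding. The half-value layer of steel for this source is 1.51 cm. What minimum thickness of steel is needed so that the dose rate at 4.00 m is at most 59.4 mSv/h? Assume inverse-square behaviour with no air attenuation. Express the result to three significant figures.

At 4.00 m, distance alone gives (1.60/4.00)² = 0.1600, so 9010 × 0.1600 = 1442 mSv/h.
Further attenuation needed: 1442/59.4 = 24.28.
n = log₂(24.28) = 4.602 half-value layers.
Thickness = 4.602 × 1.51 cm = 6.949 cm.

6.95 cm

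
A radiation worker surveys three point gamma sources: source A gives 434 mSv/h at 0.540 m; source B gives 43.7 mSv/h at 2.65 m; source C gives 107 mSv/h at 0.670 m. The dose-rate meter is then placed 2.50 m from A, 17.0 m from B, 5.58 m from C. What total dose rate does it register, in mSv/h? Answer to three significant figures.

22.9 mSv/h

By superposition, sum each source's inverse-square contribution:
A: 434 × (0.540/2.50)² = 20.25 mSv/h
B: 43.7 × (2.65/17.0)² = 1.062 mSv/h
C: 107 × (0.670/5.58)² = 1.543 mSv/h
Total = 20.25 + 1.062 + 1.543 = 22.86 mSv/h.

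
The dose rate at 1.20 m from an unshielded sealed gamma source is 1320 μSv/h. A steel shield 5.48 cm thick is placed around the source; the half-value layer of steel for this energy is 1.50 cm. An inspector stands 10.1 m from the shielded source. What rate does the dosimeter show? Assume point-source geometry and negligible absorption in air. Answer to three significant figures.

1.48 μSv/h

Distance alone: (1.20/10.1)² = 0.01412, so 1320 × 0.01412 = 18.64 μSv/h.
Shield: 5.48/1.50 = 3.653 half-value layers → attenuation 2^(−3.653) = 0.07949.
Combined: 18.64 × 0.07949 = 1.482 μSv/h.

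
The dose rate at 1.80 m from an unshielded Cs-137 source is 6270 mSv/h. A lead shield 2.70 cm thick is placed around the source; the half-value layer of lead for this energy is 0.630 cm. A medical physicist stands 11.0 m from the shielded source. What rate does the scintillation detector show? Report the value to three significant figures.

Distance alone: (1.80/11.0)² = 0.02678, so 6270 × 0.02678 = 167.9 mSv/h.
Shield: 2.70/0.630 = 4.286 half-value layers → attenuation 2^(−4.286) = 0.05126.
Combined: 167.9 × 0.05126 = 8.607 mSv/h.

8.61 mSv/h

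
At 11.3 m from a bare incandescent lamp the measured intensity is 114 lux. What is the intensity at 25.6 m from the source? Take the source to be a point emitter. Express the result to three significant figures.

22.2 lux

By the inverse-square law, scaling from 11.3 m to 25.6 m:
(11.3/25.6)² = 0.1948, so 114 × 0.1948 = 22.21 lux.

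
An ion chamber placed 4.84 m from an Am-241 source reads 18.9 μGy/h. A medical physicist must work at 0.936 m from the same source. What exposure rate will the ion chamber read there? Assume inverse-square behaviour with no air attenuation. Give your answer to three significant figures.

Applying the 1/r² law, scaling from 4.84 m to 0.936 m:
(4.84/0.936)² = 26.74, so 18.9 × 26.74 = 505.4 μGy/h.

505 μGy/h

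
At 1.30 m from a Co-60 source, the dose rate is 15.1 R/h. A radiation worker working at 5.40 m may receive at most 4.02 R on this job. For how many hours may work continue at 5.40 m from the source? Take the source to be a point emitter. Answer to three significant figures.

4.59 h

Since intensity falls as 1/r², rate at 5.40 m:
15.1 × (1.30/5.40)² = 15.1 × 0.05796 = 0.8752 R/h.
Stay time = 4.02 R ÷ 0.8752 R/h = 4.593 h.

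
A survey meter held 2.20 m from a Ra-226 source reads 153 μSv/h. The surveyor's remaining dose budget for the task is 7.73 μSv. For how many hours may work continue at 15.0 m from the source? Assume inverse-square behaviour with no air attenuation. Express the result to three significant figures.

2.35 h

Applying the 1/r² law, rate at 15.0 m:
153 × (2.20/15.0)² = 153 × 0.02151 = 3.291 μSv/h.
Stay time = 7.73 μSv ÷ 3.291 μSv/h = 2.349 h.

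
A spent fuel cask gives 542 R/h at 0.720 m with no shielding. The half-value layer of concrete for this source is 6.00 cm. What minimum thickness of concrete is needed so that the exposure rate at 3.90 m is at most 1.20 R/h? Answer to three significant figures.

23.7 cm

At 3.90 m, distance alone gives (0.720/3.90)² = 0.03408, so 542 × 0.03408 = 18.47 R/h.
Further attenuation needed: 18.47/1.20 = 15.39.
n = log₂(15.39) = 3.944 half-value layers.
Thickness = 3.944 × 6.00 cm = 23.66 cm.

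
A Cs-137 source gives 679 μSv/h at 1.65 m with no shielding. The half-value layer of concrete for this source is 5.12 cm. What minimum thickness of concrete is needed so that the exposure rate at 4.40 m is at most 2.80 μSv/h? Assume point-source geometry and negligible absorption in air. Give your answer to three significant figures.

26.1 cm

At 4.40 m, distance alone gives (1.65/4.40)² = 0.1406, so 679 × 0.1406 = 95.47 μSv/h.
Further attenuation needed: 95.47/2.80 = 34.10.
n = log₂(34.10) = 5.092 half-value layers.
Thickness = 5.092 × 5.12 cm = 26.07 cm.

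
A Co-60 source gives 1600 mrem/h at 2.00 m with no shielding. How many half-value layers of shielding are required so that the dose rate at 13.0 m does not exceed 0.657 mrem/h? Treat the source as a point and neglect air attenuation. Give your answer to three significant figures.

At 13.0 m, distance alone gives (2.00/13.0)² = 0.02367, so 1600 × 0.02367 = 37.87 mrem/h.
Further attenuation needed: 37.87/0.657 = 57.64.
n = log₂(57.64) = 5.849 half-value layers.

5.85 half-value layers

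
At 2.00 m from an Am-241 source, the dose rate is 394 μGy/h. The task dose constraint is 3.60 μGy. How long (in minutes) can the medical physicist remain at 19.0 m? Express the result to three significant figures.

49.5 min

Intensity scales as (d₁/d₂)², so rate at 19.0 m:
(2.00/19.0)² = 0.01108, so 394 × 0.01108 = 4.366 μGy/h.
Stay time = 3.60 μGy ÷ 4.366 μGy/h = 0.8246 h = 49.48 min.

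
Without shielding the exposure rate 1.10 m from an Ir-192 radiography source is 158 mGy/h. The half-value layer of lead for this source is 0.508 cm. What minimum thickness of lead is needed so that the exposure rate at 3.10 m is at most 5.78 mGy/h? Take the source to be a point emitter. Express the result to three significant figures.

At 3.10 m, distance alone gives (1.10/3.10)² = 0.1259, so 158 × 0.1259 = 19.89 mGy/h.
Further attenuation needed: 19.89/5.78 = 3.441.
n = log₂(3.441) = 1.783 half-value layers.
Thickness = 1.783 × 0.508 cm = 0.9058 cm.

0.906 cm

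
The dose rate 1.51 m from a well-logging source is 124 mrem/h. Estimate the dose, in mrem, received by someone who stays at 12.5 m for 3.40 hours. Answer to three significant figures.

Applying the 1/r² law, rate at 12.5 m:
124 × (1.51/12.5)² = 124 × 0.01459 = 1.809 mrem/h.
Dose = rate × time = 1.809 mrem/h × 3.400 h = 6.151 mrem.

6.15 mrem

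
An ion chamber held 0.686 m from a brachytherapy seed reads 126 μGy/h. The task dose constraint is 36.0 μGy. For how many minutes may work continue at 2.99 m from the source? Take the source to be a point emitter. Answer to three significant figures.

Intensity scales as (d₁/d₂)², so rate at 2.99 m:
(0.686/2.99)² = 0.05264, so 126 × 0.05264 = 6.633 μGy/h.
Stay time = 36.0 μGy ÷ 6.633 μGy/h = 5.427 h = 325.6 min.

326 min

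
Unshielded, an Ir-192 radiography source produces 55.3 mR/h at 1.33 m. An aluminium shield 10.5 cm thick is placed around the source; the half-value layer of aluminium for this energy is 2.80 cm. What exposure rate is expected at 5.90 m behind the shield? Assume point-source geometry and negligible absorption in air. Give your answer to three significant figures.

Distance alone: 55.3 × (1.33/5.90)² = 55.3 × 0.05082 = 2.810 mR/h.
Shield: 10.5/2.80 = 3.750 half-value layers → attenuation 2^(−3.750) = 0.07433.
Combined: 2.810 × 0.07433 = 0.2089 mR/h.

0.209 mR/h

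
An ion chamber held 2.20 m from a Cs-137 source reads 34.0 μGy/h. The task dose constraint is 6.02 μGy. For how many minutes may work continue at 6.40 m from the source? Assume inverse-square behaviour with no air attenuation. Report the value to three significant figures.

Using I₁d₁² = I₂d₂², rate at 6.40 m:
34.0 × (2.20/6.40)² = 34.0 × 0.1182 = 4.019 μGy/h.
Stay time = 6.02 μGy ÷ 4.019 μGy/h = 1.498 h = 89.88 min.

89.9 min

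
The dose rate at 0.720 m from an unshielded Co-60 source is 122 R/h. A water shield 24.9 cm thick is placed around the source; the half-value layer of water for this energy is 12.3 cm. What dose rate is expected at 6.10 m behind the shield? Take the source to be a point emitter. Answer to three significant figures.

0.418 R/h

Distance alone: (0.720/6.10)² = 0.01393, so 122 × 0.01393 = 1.699 R/h.
Shield: 24.9/12.3 = 2.024 half-value layers → attenuation 2^(−2.024) = 0.2459.
Combined: 1.699 × 0.2459 = 0.4178 R/h.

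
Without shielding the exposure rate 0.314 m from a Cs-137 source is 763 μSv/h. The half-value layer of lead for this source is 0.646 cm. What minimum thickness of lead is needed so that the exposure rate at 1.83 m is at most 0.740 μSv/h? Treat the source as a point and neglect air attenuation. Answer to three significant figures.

3.18 cm

At 1.83 m, distance alone gives (0.314/1.83)² = 0.02944, so 763 × 0.02944 = 22.46 μSv/h.
Further attenuation needed: 22.46/0.740 = 30.35.
n = log₂(30.35) = 4.924 half-value layers.
Thickness = 4.924 × 0.646 cm = 3.181 cm.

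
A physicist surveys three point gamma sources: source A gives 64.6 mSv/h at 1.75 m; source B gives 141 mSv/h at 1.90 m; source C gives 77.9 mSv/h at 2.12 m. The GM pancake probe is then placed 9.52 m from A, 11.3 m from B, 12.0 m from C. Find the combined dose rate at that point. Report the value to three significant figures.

Each source contributes Iᵢ·(dᵢ/rᵢ)²; contributions add.
A: 64.6 × (1.75/9.52)² = 2.183 mSv/h
B: 141 × (1.90/11.3)² = 3.986 mSv/h
C: 77.9 × (2.12/12.0)² = 2.431 mSv/h
Total = 2.183 + 3.986 + 2.431 = 8.600 mSv/h.

8.60 mSv/h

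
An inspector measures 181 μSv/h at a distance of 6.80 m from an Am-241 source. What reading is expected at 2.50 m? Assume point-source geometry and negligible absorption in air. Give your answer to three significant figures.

Applying the 1/r² law, the rate at 2.50 m is
181 × (6.80/2.50)² = 181 × 7.398 = 1339 μSv/h.

1340 μSv/h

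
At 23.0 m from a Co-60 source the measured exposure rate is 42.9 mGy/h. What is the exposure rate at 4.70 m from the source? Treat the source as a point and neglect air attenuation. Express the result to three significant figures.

Using I₁d₁² = I₂d₂², scaling from 23.0 m to 4.70 m:
42.9 × (23.0/4.70)² = 42.9 × 23.95 = 1027 mGy/h.

1030 mGy/h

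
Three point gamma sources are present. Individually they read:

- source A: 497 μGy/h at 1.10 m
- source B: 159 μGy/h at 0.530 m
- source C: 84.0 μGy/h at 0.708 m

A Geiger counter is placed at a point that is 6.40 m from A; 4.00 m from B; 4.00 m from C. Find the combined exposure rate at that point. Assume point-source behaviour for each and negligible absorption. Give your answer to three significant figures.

By superposition, sum each source's inverse-square contribution:
A: 497 × (1.10/6.40)² = 14.68 μGy/h
B: 159 × (0.530/4.00)² = 2.791 μGy/h
C: 84.0 × (0.708/4.00)² = 2.632 μGy/h
Total = 14.68 + 2.791 + 2.632 = 20.10 μGy/h.

20.1 μGy/h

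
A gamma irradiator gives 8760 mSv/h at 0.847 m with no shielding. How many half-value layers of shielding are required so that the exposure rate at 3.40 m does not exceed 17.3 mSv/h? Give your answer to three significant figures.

4.97 half-value layers

At 3.40 m, distance alone gives (0.847/3.40)² = 0.06206, so 8760 × 0.06206 = 543.6 mSv/h.
Further attenuation needed: 543.6/17.3 = 31.42.
n = log₂(31.42) = 4.974 half-value layers.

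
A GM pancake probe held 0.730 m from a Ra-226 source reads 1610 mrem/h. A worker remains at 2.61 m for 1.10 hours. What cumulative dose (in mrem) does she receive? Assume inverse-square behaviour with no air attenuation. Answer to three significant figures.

139 mrem

Using I₁d₁² = I₂d₂², rate at 2.61 m:
(0.730/2.61)² = 0.07823, so 1610 × 0.07823 = 126.0 mrem/h.
Dose = rate × time = 126.0 mrem/h × 1.100 h = 138.6 mrem.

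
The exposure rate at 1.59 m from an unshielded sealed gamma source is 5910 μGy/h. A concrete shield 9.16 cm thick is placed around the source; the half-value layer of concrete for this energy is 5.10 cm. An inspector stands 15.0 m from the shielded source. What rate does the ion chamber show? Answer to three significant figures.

Distance alone: 5910 × (1.59/15.0)² = 5910 × 0.01124 = 66.43 μGy/h.
Shield: 9.16/5.10 = 1.796 half-value layers → attenuation 2^(−1.796) = 0.2880.
Combined: 66.43 × 0.2880 = 19.13 μGy/h.

19.1 μGy/h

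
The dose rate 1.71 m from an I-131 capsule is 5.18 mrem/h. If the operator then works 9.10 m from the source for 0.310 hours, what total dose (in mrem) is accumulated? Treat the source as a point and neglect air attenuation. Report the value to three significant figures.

0.0567 mrem

Using I₁d₁² = I₂d₂², rate at 9.10 m:
(1.71/9.10)² = 0.03531, so 5.18 × 0.03531 = 0.1829 mrem/h.
Dose = rate × time = 0.1829 mrem/h × 0.3100 h = 0.05670 mrem.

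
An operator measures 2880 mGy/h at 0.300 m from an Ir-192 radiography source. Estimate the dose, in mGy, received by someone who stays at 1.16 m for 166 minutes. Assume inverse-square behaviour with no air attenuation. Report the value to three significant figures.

533 mGy

Using I₁d₁² = I₂d₂², rate at 1.16 m:
(0.300/1.16)² = 0.06688, so 2880 × 0.06688 = 192.6 mGy/h.
Dose = rate × time = 192.6 mGy/h × 2.767 h = 532.9 mGy.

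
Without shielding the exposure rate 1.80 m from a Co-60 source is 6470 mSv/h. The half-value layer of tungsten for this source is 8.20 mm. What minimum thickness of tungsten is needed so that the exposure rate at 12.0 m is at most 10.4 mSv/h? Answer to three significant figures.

31.2 mm

At 12.0 m, distance alone gives 6470 × (1.80/12.0)² = 6470 × 0.02250 = 145.6 mSv/h.
Further attenuation needed: 145.6/10.4 = 14.00.
n = log₂(14.00) = 3.807 half-value layers.
Thickness = 3.807 × 8.20 mm = 31.22 mm.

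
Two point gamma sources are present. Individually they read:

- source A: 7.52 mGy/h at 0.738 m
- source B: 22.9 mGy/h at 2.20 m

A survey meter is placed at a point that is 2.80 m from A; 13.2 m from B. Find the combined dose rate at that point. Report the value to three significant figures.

Each source contributes Iᵢ·(dᵢ/rᵢ)²; contributions add.
A: 7.52 × (0.738/2.80)² = 0.5224 mGy/h
B: 22.9 × (2.20/13.2)² = 0.6361 mGy/h
Total = 0.5224 + 0.6361 = 1.159 mGy/h.

1.16 mGy/h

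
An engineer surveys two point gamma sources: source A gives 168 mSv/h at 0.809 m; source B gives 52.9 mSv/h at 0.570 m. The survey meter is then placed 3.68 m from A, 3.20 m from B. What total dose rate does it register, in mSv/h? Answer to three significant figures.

By superposition, sum each source's inverse-square contribution:
A: 168 × (0.809/3.68)² = 8.119 mSv/h
B: 52.9 × (0.570/3.20)² = 1.678 mSv/h
Total = 8.119 + 1.678 = 9.797 mSv/h.

9.80 mSv/h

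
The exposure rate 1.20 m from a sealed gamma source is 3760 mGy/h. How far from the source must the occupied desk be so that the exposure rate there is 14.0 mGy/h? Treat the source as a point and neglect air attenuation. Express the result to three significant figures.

19.7 m

Applying the 1/r² law, d₂ = d₁·√(I₁/I₂).
I₁/I₂ = 3760/14.0 = 268.6, so d₂ = 1.20 × √268.6 = 19.67 m.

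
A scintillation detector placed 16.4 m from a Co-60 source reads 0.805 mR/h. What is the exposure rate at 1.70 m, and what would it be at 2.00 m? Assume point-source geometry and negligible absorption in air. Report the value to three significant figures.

Applying the 1/r² law,
At 1.70 m: (16.4/1.70)² = 93.07, so 0.805 × 93.07 = 74.92 mR/h
At 2.00 m: (1.70/2.00)² = 0.7225, so 74.92 × 0.7225 = 54.13 mR/h.

74.9 mR/h; 54.1 mR/h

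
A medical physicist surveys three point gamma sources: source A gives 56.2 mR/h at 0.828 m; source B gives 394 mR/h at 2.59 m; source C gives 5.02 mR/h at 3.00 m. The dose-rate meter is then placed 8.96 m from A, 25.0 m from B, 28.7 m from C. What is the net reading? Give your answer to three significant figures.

4.76 mR/h

Each source contributes Iᵢ·(dᵢ/rᵢ)²; contributions add.
A: 56.2 × (0.828/8.96)² = 0.4799 mR/h
B: 394 × (2.59/25.0)² = 4.229 mR/h
C: 5.02 × (3.00/28.7)² = 0.05485 mR/h
Total = 0.4799 + 4.229 + 0.05485 = 4.764 mR/h.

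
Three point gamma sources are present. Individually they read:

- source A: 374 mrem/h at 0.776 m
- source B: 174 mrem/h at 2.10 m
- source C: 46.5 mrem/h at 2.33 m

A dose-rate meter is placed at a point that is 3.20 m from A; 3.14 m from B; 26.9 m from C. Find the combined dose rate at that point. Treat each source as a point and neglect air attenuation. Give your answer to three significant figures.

By superposition, sum each source's inverse-square contribution:
A: 374 × (0.776/3.20)² = 21.99 mrem/h
B: 174 × (2.10/3.14)² = 77.83 mrem/h
C: 46.5 × (2.33/26.9)² = 0.3489 mrem/h
Total = 21.99 + 77.83 + 0.3489 = 100.2 mrem/h.

100 mrem/h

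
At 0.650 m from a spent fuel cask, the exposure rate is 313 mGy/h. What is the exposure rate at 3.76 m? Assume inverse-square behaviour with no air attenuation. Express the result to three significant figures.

By the inverse-square law, the rate at 3.76 m is
313 × (0.650/3.76)² = 313 × 0.02988 = 9.352 mGy/h.

9.35 mGy/h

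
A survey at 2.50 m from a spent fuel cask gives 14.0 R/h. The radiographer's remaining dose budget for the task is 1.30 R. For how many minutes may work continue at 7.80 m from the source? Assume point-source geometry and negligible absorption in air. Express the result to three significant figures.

Using I₁d₁² = I₂d₂², rate at 7.80 m:
14.0 × (2.50/7.80)² = 14.0 × 0.1027 = 1.438 R/h.
Stay time = 1.30 R ÷ 1.438 R/h = 0.9040 h = 54.24 min.

54.2 min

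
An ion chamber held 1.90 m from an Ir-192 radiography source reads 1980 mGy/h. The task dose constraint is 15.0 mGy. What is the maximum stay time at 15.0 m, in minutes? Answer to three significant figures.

Using I₁d₁² = I₂d₂², rate at 15.0 m:
1980 × (1.90/15.0)² = 1980 × 0.01604 = 31.76 mGy/h.
Stay time = 15.0 mGy ÷ 31.76 mGy/h = 0.4723 h = 28.34 min.

28.3 min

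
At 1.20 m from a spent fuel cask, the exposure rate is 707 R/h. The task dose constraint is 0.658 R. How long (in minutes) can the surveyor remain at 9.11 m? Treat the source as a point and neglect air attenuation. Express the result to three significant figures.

Using I₁d₁² = I₂d₂², rate at 9.11 m:
707 × (1.20/9.11)² = 707 × 0.01735 = 12.27 R/h.
Stay time = 0.658 R ÷ 12.27 R/h = 0.05363 h = 3.218 min.

3.22 min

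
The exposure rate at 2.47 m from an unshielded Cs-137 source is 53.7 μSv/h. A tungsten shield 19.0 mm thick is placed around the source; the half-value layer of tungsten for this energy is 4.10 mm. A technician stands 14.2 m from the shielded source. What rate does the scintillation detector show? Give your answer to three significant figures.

0.0654 μSv/h

Distance alone: 53.7 × (2.47/14.2)² = 53.7 × 0.03026 = 1.625 μSv/h.
Shield: 19.0/4.10 = 4.634 half-value layers → attenuation 2^(−4.634) = 0.04027.
Combined: 1.625 × 0.04027 = 0.06544 μSv/h.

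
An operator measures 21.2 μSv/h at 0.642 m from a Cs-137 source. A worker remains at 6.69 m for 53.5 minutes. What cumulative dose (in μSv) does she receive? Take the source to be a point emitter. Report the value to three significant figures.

0.174 μSv

Applying the 1/r² law, rate at 6.69 m:
21.2 × (0.642/6.69)² = 21.2 × 0.009209 = 0.1952 μSv/h.
Dose = rate × time = 0.1952 μSv/h × 0.8917 h = 0.1741 μSv.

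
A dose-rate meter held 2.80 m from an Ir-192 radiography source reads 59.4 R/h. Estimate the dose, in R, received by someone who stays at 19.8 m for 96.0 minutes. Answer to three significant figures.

Since intensity falls as 1/r², rate at 19.8 m:
59.4 × (2.80/19.8)² = 59.4 × 0.02000 = 1.188 R/h.
Dose = rate × time = 1.188 R/h × 1.600 h = 1.901 R.

1.90 R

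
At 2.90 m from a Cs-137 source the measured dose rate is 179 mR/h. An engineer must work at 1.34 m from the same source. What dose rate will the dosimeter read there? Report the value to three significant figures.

By the inverse-square law, scaling from 2.90 m to 1.34 m:
179 × (2.90/1.34)² = 179 × 4.684 = 838.4 mR/h.

838 mR/h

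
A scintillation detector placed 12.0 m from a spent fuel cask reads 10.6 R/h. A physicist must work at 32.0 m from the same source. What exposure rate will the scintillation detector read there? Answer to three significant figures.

1.49 R/h

Since intensity falls as 1/r², scaling from 12.0 m to 32.0 m:
10.6 × (12.0/32.0)² = 10.6 × 0.1406 = 1.490 R/h.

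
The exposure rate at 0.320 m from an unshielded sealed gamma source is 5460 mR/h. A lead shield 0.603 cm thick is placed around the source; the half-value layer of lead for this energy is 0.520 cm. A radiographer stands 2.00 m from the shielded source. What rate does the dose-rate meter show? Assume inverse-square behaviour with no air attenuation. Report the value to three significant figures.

Distance alone: 5460 × (0.320/2.00)² = 5460 × 0.02560 = 139.8 mR/h.
Shield: 0.603/0.520 = 1.160 half-value layers → attenuation 2^(−1.160) = 0.4475.
Combined: 139.8 × 0.4475 = 62.56 mR/h.

62.6 mR/h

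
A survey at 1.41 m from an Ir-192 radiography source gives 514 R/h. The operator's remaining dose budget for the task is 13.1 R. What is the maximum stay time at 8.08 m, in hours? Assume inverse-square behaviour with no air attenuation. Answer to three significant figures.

Intensity scales as (d₁/d₂)², so rate at 8.08 m:
(1.41/8.08)² = 0.03045, so 514 × 0.03045 = 15.65 R/h.
Stay time = 13.1 R ÷ 15.65 R/h = 0.8371 h.

0.837 h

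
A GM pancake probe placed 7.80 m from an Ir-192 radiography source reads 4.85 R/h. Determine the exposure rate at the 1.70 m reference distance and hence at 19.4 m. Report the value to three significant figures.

102 R/h; 0.784 R/h

Using I₁d₁² = I₂d₂²,
At 1.70 m: 4.85 × (7.80/1.70)² = 4.85 × 21.05 = 102.1 R/h
At 19.4 m: (1.70/19.4)² = 0.007679, so 102.1 × 0.007679 = 0.7840 R/h.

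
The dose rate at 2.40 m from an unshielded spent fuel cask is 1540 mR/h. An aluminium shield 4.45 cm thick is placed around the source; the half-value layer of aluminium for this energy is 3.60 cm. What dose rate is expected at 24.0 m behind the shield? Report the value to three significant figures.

6.54 mR/h

Distance alone: 1540 × (2.40/24.0)² = 1540 × 0.01000 = 15.40 mR/h.
Shield: 4.45/3.60 = 1.236 half-value layers → attenuation 2^(−1.236) = 0.4245.
Combined: 15.40 × 0.4245 = 6.537 mR/h.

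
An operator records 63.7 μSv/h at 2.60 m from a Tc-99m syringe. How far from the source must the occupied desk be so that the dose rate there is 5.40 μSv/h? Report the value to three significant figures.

Using I₁d₁² = I₂d₂², d₂ = d₁·√(I₁/I₂).
I₁/I₂ = 63.7/5.40 = 11.80, so d₂ = 2.60 × √11.80 = 8.931 m.

8.93 m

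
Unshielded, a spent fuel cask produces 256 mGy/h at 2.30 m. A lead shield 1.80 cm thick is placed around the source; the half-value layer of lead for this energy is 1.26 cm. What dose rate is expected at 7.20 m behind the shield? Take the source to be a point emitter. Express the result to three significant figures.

9.70 mGy/h

Distance alone: 256 × (2.30/7.20)² = 256 × 0.1020 = 26.11 mGy/h.
Shield: 1.80/1.26 = 1.429 half-value layers → attenuation 2^(−1.429) = 0.3714.
Combined: 26.11 × 0.3714 = 9.697 mGy/h.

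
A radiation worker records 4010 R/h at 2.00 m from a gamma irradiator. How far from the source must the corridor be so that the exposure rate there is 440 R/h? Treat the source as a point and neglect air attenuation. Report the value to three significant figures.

6.04 m

Applying the 1/r² law, d₂ = d₁·√(I₁/I₂).
I₁/I₂ = 4010/440 = 9.114, so d₂ = 2.00 × √9.114 = 6.038 m.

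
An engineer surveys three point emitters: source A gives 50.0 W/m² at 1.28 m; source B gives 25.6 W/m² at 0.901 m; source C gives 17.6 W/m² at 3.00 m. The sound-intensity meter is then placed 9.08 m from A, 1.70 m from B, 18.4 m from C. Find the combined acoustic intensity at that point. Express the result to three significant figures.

8.65 W/m²

Each source contributes Iᵢ·(dᵢ/rᵢ)²; contributions add.
A: 50.0 × (1.28/9.08)² = 0.9936 W/m²
B: 25.6 × (0.901/1.70)² = 7.191 W/m²
C: 17.6 × (3.00/18.4)² = 0.4679 W/m²
Total = 0.9936 + 7.191 + 0.4679 = 8.652 W/m².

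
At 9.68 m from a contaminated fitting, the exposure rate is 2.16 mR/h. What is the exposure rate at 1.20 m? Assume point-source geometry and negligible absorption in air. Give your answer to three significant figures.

141 mR/h

By the inverse-square law, the rate at 1.20 m is
2.16 × (9.68/1.20)² = 2.16 × 65.07 = 140.6 mR/h.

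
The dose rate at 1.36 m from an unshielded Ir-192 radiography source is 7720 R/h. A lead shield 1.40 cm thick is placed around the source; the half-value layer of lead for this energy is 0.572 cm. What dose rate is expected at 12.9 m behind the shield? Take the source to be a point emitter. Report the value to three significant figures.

15.7 R/h

Distance alone: (1.36/12.9)² = 0.01111, so 7720 × 0.01111 = 85.77 R/h.
Shield: 1.40/0.572 = 2.448 half-value layers → attenuation 2^(−2.448) = 0.1833.
Combined: 85.77 × 0.1833 = 15.72 R/h.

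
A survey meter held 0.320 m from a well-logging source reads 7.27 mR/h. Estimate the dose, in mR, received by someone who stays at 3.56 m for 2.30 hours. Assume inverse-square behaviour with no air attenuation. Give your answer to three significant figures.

0.135 mR

By the inverse-square law, rate at 3.56 m:
(0.320/3.56)² = 0.008080, so 7.27 × 0.008080 = 0.05874 mR/h.
Dose = rate × time = 0.05874 mR/h × 2.300 h = 0.1351 mR.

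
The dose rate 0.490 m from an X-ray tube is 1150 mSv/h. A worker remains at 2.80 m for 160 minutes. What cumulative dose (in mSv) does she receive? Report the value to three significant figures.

93.9 mSv

By the inverse-square law, rate at 2.80 m:
(0.490/2.80)² = 0.03063, so 1150 × 0.03063 = 35.22 mSv/h.
Dose = rate × time = 35.22 mSv/h × 2.667 h = 93.93 mSv.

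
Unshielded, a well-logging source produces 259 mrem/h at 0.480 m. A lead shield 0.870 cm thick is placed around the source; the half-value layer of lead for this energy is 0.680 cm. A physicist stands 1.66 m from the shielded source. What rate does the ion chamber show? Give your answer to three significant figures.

8.92 mrem/h

Distance alone: (0.480/1.66)² = 0.08361, so 259 × 0.08361 = 21.65 mrem/h.
Shield: 0.870/0.680 = 1.279 half-value layers → attenuation 2^(−1.279) = 0.4121.
Combined: 21.65 × 0.4121 = 8.922 mrem/h.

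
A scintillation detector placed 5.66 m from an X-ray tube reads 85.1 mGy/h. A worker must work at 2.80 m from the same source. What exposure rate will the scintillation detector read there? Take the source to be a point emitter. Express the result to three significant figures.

Applying the 1/r² law, scaling from 5.66 m to 2.80 m:
(5.66/2.80)² = 4.086, so 85.1 × 4.086 = 347.7 mGy/h.

348 mGy/h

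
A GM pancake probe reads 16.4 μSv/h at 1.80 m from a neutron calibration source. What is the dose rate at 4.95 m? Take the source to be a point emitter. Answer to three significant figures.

Since intensity falls as 1/r², the rate at 4.95 m is
16.4 × (1.80/4.95)² = 16.4 × 0.1322 = 2.168 μSv/h.

2.17 μSv/h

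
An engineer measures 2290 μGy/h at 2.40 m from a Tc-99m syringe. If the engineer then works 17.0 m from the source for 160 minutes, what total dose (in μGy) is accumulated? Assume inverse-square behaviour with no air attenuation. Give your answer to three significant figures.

Since intensity falls as 1/r², rate at 17.0 m:
(2.40/17.0)² = 0.01993, so 2290 × 0.01993 = 45.64 μGy/h.
Dose = rate × time = 45.64 μGy/h × 2.667 h = 121.7 μGy.

122 μGy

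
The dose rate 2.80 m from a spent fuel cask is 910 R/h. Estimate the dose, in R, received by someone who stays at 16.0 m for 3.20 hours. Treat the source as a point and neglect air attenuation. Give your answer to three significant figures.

Since intensity falls as 1/r², rate at 16.0 m:
910 × (2.80/16.0)² = 910 × 0.03062 = 27.86 R/h.
Dose = rate × time = 27.86 R/h × 3.200 h = 89.15 R.

89.2 R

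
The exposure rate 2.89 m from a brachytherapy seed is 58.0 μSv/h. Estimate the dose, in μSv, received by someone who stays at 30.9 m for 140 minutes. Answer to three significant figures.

Applying the 1/r² law, rate at 30.9 m:
(2.89/30.9)² = 0.008747, so 58.0 × 0.008747 = 0.5073 μSv/h.
Dose = rate × time = 0.5073 μSv/h × 2.333 h = 1.184 μSv.

1.18 μSv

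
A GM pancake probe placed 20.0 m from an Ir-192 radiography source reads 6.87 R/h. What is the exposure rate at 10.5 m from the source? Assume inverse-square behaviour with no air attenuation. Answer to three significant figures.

Applying the 1/r² law, scaling from 20.0 m to 10.5 m:
6.87 × (20.0/10.5)² = 6.87 × 3.628 = 24.92 R/h.

24.9 R/h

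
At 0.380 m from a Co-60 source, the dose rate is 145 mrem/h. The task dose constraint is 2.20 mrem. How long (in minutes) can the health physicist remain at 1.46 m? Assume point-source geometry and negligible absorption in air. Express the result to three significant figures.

Since intensity falls as 1/r², rate at 1.46 m:
(0.380/1.46)² = 0.06774, so 145 × 0.06774 = 9.822 mrem/h.
Stay time = 2.20 mrem ÷ 9.822 mrem/h = 0.2240 h = 13.44 min.

13.4 min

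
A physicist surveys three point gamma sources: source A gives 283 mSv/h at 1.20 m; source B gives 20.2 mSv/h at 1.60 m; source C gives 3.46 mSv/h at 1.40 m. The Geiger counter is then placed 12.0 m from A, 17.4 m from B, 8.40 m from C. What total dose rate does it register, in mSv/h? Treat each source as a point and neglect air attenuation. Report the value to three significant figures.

3.10 mSv/h

Each source contributes Iᵢ·(dᵢ/rᵢ)²; contributions add.
A: 283 × (1.20/12.0)² = 2.830 mSv/h
B: 20.2 × (1.60/17.4)² = 0.1708 mSv/h
C: 3.46 × (1.40/8.40)² = 0.09611 mSv/h
Total = 2.830 + 0.1708 + 0.09611 = 3.097 mSv/h.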